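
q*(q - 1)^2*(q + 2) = q^4 - 3*q^2 + 2*q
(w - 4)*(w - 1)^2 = w^3 - 6*w^2 + 9*w - 4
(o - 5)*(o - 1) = o^2 - 6*o + 5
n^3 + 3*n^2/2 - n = n*(n - 1/2)*(n + 2)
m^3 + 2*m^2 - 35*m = m*(m - 5)*(m + 7)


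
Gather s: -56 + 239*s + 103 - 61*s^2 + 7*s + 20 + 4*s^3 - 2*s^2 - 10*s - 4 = 4*s^3 - 63*s^2 + 236*s + 63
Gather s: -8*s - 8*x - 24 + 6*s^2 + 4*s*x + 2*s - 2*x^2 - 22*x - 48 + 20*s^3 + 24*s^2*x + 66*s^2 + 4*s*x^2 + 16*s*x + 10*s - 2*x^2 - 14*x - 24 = 20*s^3 + s^2*(24*x + 72) + s*(4*x^2 + 20*x + 4) - 4*x^2 - 44*x - 96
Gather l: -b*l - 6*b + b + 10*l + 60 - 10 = -5*b + l*(10 - b) + 50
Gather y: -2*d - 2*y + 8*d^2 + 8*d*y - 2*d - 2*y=8*d^2 - 4*d + y*(8*d - 4)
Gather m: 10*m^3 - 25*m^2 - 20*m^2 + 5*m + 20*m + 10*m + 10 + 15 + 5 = 10*m^3 - 45*m^2 + 35*m + 30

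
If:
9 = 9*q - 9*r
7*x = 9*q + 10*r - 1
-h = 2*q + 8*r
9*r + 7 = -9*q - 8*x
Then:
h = 602/139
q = 51/139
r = -88/139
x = -80/139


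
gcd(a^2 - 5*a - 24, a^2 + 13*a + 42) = 1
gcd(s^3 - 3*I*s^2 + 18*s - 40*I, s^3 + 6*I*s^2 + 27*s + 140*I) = s^2 - I*s + 20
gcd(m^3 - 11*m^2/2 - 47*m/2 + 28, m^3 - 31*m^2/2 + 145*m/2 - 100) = m - 8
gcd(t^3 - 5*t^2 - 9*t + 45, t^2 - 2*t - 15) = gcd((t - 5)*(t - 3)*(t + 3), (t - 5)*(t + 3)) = t^2 - 2*t - 15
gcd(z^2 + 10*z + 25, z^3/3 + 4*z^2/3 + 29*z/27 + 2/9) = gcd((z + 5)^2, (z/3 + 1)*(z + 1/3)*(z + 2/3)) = 1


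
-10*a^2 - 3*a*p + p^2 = (-5*a + p)*(2*a + p)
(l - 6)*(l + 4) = l^2 - 2*l - 24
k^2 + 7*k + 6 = (k + 1)*(k + 6)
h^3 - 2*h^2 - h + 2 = (h - 2)*(h - 1)*(h + 1)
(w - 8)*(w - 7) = w^2 - 15*w + 56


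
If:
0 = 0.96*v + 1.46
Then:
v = -1.52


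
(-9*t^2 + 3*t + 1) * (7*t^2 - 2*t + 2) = -63*t^4 + 39*t^3 - 17*t^2 + 4*t + 2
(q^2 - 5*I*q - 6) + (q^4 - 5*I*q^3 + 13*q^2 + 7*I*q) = q^4 - 5*I*q^3 + 14*q^2 + 2*I*q - 6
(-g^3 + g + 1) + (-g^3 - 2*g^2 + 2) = -2*g^3 - 2*g^2 + g + 3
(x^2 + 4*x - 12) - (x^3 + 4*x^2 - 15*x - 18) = -x^3 - 3*x^2 + 19*x + 6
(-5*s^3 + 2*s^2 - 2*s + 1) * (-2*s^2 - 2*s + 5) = 10*s^5 + 6*s^4 - 25*s^3 + 12*s^2 - 12*s + 5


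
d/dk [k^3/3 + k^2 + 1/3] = k*(k + 2)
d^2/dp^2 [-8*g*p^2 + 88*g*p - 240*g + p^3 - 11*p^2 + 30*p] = -16*g + 6*p - 22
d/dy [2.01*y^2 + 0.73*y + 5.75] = 4.02*y + 0.73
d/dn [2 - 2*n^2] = -4*n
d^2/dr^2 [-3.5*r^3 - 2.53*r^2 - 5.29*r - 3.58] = -21.0*r - 5.06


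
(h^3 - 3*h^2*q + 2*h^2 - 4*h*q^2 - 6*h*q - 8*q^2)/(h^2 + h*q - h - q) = (h^2 - 4*h*q + 2*h - 8*q)/(h - 1)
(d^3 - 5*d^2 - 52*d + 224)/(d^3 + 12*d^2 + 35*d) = (d^2 - 12*d + 32)/(d*(d + 5))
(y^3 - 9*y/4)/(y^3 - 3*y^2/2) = (y + 3/2)/y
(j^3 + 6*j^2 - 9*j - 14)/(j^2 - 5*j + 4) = (j^3 + 6*j^2 - 9*j - 14)/(j^2 - 5*j + 4)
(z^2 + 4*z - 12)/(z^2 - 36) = (z - 2)/(z - 6)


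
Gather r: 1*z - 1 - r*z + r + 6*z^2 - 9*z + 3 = r*(1 - z) + 6*z^2 - 8*z + 2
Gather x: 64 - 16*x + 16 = 80 - 16*x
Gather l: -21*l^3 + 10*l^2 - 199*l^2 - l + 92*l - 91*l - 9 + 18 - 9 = -21*l^3 - 189*l^2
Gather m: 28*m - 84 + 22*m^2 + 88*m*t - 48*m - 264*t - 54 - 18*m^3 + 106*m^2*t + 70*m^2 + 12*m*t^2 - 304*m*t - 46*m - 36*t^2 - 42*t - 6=-18*m^3 + m^2*(106*t + 92) + m*(12*t^2 - 216*t - 66) - 36*t^2 - 306*t - 144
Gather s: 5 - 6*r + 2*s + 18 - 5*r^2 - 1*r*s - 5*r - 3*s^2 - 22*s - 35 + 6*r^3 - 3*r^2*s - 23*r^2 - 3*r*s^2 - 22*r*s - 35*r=6*r^3 - 28*r^2 - 46*r + s^2*(-3*r - 3) + s*(-3*r^2 - 23*r - 20) - 12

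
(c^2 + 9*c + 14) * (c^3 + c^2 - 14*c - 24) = c^5 + 10*c^4 + 9*c^3 - 136*c^2 - 412*c - 336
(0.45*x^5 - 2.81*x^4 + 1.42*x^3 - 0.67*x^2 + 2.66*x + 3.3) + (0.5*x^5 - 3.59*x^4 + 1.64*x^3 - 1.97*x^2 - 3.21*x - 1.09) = 0.95*x^5 - 6.4*x^4 + 3.06*x^3 - 2.64*x^2 - 0.55*x + 2.21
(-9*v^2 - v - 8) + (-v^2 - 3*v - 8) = -10*v^2 - 4*v - 16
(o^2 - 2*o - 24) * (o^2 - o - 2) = o^4 - 3*o^3 - 24*o^2 + 28*o + 48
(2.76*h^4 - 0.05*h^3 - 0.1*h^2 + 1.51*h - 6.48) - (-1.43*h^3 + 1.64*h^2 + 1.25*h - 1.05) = 2.76*h^4 + 1.38*h^3 - 1.74*h^2 + 0.26*h - 5.43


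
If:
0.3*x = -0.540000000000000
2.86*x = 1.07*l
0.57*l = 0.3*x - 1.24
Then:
No Solution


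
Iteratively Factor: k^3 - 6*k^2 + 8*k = (k - 4)*(k^2 - 2*k) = (k - 4)*(k - 2)*(k)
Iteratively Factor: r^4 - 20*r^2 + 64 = (r - 4)*(r^3 + 4*r^2 - 4*r - 16) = (r - 4)*(r - 2)*(r^2 + 6*r + 8) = (r - 4)*(r - 2)*(r + 2)*(r + 4)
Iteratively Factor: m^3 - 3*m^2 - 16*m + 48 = (m - 3)*(m^2 - 16) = (m - 3)*(m + 4)*(m - 4)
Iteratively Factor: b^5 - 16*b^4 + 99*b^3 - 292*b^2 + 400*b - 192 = (b - 4)*(b^4 - 12*b^3 + 51*b^2 - 88*b + 48) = (b - 4)*(b - 3)*(b^3 - 9*b^2 + 24*b - 16) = (b - 4)^2*(b - 3)*(b^2 - 5*b + 4) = (b - 4)^2*(b - 3)*(b - 1)*(b - 4)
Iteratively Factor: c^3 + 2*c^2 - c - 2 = (c + 1)*(c^2 + c - 2) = (c - 1)*(c + 1)*(c + 2)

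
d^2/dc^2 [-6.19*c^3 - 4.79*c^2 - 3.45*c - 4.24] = -37.14*c - 9.58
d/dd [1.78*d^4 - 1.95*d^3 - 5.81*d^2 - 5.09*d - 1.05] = 7.12*d^3 - 5.85*d^2 - 11.62*d - 5.09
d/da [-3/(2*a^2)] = 3/a^3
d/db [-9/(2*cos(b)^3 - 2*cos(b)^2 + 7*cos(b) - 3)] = 9*(-6*cos(b)^2 + 4*cos(b) - 7)*sin(b)/(-17*cos(b)/2 + cos(2*b) - cos(3*b)/2 + 4)^2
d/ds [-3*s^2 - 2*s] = -6*s - 2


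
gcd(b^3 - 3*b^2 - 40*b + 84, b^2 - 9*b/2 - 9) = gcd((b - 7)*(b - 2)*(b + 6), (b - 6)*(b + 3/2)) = 1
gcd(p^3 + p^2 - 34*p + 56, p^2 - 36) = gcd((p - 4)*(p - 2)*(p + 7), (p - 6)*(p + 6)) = 1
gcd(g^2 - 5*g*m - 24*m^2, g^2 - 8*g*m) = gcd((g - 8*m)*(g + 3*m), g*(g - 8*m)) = g - 8*m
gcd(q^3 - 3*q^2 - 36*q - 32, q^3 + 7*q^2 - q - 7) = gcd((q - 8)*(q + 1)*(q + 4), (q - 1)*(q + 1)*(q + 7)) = q + 1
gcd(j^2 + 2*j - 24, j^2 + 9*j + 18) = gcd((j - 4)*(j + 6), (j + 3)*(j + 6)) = j + 6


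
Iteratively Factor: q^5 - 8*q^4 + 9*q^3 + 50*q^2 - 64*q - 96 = (q - 3)*(q^4 - 5*q^3 - 6*q^2 + 32*q + 32) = (q - 4)*(q - 3)*(q^3 - q^2 - 10*q - 8) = (q - 4)*(q - 3)*(q + 2)*(q^2 - 3*q - 4) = (q - 4)*(q - 3)*(q + 1)*(q + 2)*(q - 4)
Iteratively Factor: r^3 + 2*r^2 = (r + 2)*(r^2) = r*(r + 2)*(r)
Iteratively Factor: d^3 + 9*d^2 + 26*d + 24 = (d + 4)*(d^2 + 5*d + 6) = (d + 3)*(d + 4)*(d + 2)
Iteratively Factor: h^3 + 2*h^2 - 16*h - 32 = (h + 2)*(h^2 - 16) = (h - 4)*(h + 2)*(h + 4)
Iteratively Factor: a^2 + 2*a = (a + 2)*(a)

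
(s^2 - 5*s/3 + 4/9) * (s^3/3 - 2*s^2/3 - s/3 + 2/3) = s^5/3 - 11*s^4/9 + 25*s^3/27 + 25*s^2/27 - 34*s/27 + 8/27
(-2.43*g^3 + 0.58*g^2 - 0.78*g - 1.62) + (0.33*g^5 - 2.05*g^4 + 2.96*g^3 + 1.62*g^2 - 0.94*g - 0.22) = 0.33*g^5 - 2.05*g^4 + 0.53*g^3 + 2.2*g^2 - 1.72*g - 1.84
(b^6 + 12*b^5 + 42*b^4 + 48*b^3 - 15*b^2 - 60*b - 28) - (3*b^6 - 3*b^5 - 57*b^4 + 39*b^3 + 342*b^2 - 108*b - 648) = -2*b^6 + 15*b^5 + 99*b^4 + 9*b^3 - 357*b^2 + 48*b + 620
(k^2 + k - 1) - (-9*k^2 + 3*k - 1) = 10*k^2 - 2*k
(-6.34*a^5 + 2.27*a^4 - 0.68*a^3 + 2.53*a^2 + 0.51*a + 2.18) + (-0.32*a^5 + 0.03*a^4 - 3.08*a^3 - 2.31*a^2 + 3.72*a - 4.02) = -6.66*a^5 + 2.3*a^4 - 3.76*a^3 + 0.22*a^2 + 4.23*a - 1.84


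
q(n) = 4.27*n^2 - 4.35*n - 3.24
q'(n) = 8.54*n - 4.35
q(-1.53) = 13.41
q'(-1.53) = -17.42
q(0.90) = -3.70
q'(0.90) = 3.34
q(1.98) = 4.89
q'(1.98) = 12.56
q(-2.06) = 23.84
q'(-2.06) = -21.94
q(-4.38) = 97.73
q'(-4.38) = -41.76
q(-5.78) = 164.56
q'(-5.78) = -53.71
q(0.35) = -4.24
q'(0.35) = -1.36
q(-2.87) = 44.42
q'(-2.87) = -28.86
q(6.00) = 124.38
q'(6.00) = 46.89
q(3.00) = 22.14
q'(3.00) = 21.27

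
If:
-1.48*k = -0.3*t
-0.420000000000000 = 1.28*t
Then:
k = -0.07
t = -0.33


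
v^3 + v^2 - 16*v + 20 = (v - 2)^2*(v + 5)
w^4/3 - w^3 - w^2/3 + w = w*(w/3 + 1/3)*(w - 3)*(w - 1)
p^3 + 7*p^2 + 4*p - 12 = (p - 1)*(p + 2)*(p + 6)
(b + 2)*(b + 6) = b^2 + 8*b + 12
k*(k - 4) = k^2 - 4*k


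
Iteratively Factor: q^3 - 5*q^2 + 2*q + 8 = (q - 4)*(q^2 - q - 2) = (q - 4)*(q - 2)*(q + 1)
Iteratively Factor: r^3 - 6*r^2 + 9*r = (r - 3)*(r^2 - 3*r) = (r - 3)^2*(r)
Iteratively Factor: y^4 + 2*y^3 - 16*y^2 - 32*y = (y - 4)*(y^3 + 6*y^2 + 8*y) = (y - 4)*(y + 4)*(y^2 + 2*y) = (y - 4)*(y + 2)*(y + 4)*(y)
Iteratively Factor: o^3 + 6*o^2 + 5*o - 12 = (o + 3)*(o^2 + 3*o - 4) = (o - 1)*(o + 3)*(o + 4)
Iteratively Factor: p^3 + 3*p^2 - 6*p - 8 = (p - 2)*(p^2 + 5*p + 4) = (p - 2)*(p + 1)*(p + 4)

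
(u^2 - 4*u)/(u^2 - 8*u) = (u - 4)/(u - 8)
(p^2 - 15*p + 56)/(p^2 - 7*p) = (p - 8)/p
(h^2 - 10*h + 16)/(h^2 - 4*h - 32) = (h - 2)/(h + 4)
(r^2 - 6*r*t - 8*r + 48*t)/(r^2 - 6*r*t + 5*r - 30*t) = (r - 8)/(r + 5)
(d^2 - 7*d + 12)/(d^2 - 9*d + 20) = (d - 3)/(d - 5)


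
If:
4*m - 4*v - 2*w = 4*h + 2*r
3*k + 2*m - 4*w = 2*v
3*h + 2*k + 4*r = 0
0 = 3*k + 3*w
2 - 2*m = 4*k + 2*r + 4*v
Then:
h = 22*w/5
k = -w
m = 59*w/15 + 1/3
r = -14*w/5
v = 13*w/30 + 1/3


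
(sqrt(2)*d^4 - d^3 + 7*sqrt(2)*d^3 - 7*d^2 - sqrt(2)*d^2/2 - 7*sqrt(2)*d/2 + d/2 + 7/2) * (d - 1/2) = sqrt(2)*d^5 - d^4 + 13*sqrt(2)*d^4/2 - 13*d^3/2 - 4*sqrt(2)*d^3 - 13*sqrt(2)*d^2/4 + 4*d^2 + 7*sqrt(2)*d/4 + 13*d/4 - 7/4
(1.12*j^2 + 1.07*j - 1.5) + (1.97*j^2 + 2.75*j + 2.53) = 3.09*j^2 + 3.82*j + 1.03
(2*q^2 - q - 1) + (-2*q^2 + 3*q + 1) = 2*q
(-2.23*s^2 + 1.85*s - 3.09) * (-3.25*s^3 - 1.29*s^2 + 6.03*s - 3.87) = 7.2475*s^5 - 3.1358*s^4 - 5.7909*s^3 + 23.7717*s^2 - 25.7922*s + 11.9583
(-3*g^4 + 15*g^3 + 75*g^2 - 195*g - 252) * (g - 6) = -3*g^5 + 33*g^4 - 15*g^3 - 645*g^2 + 918*g + 1512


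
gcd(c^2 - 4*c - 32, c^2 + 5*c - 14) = 1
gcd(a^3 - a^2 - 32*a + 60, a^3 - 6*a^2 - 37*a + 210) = a^2 + a - 30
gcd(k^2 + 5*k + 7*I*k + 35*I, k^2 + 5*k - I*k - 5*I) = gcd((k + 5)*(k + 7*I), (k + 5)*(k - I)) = k + 5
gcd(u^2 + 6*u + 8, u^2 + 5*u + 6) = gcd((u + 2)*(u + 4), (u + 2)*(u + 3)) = u + 2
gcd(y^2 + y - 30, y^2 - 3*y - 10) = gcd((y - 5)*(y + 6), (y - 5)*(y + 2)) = y - 5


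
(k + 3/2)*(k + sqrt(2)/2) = k^2 + sqrt(2)*k/2 + 3*k/2 + 3*sqrt(2)/4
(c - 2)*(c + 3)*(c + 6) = c^3 + 7*c^2 - 36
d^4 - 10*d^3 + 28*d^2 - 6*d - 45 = (d - 5)*(d - 3)^2*(d + 1)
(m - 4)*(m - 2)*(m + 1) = m^3 - 5*m^2 + 2*m + 8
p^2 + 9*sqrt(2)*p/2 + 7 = (p + sqrt(2))*(p + 7*sqrt(2)/2)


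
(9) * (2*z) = 18*z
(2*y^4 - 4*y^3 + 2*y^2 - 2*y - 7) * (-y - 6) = -2*y^5 - 8*y^4 + 22*y^3 - 10*y^2 + 19*y + 42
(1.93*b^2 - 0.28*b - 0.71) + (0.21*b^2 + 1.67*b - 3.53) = 2.14*b^2 + 1.39*b - 4.24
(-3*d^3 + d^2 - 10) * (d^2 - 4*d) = -3*d^5 + 13*d^4 - 4*d^3 - 10*d^2 + 40*d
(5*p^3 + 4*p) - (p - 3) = 5*p^3 + 3*p + 3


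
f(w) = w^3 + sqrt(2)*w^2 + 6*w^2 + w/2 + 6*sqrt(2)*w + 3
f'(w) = 3*w^2 + 2*sqrt(2)*w + 12*w + 1/2 + 6*sqrt(2)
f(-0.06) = 2.49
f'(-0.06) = 8.11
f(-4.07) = 21.83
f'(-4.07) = -1.67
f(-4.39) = 21.84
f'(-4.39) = 1.70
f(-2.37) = 10.04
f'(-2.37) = -9.31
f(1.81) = 49.48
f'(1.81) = 45.65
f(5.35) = 416.41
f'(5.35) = 174.18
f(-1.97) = 6.43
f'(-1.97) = -8.58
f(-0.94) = 0.27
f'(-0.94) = -2.30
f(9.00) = 1413.42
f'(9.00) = 385.44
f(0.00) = 3.00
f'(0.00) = 8.99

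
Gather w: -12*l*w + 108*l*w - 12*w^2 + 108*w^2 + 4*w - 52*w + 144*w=96*w^2 + w*(96*l + 96)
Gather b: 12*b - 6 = 12*b - 6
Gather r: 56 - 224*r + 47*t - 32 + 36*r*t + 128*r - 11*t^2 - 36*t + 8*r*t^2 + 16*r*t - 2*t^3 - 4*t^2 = r*(8*t^2 + 52*t - 96) - 2*t^3 - 15*t^2 + 11*t + 24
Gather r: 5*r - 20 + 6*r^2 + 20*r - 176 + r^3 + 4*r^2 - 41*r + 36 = r^3 + 10*r^2 - 16*r - 160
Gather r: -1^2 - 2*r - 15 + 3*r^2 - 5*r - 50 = 3*r^2 - 7*r - 66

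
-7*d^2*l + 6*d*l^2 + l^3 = l*(-d + l)*(7*d + l)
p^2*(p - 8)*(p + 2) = p^4 - 6*p^3 - 16*p^2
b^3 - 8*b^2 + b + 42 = (b - 7)*(b - 3)*(b + 2)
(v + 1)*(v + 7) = v^2 + 8*v + 7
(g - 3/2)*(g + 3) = g^2 + 3*g/2 - 9/2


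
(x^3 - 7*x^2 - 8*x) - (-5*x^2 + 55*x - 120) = x^3 - 2*x^2 - 63*x + 120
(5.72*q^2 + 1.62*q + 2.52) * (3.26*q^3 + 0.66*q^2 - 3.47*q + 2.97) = 18.6472*q^5 + 9.0564*q^4 - 10.564*q^3 + 13.0302*q^2 - 3.933*q + 7.4844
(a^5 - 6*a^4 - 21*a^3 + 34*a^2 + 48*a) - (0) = a^5 - 6*a^4 - 21*a^3 + 34*a^2 + 48*a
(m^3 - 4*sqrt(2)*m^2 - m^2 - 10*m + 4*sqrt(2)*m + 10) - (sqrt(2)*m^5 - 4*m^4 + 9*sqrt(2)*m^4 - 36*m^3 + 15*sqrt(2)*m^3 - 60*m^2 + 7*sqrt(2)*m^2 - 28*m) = -sqrt(2)*m^5 - 9*sqrt(2)*m^4 + 4*m^4 - 15*sqrt(2)*m^3 + 37*m^3 - 11*sqrt(2)*m^2 + 59*m^2 + 4*sqrt(2)*m + 18*m + 10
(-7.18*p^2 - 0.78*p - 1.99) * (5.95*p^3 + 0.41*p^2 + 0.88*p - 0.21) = -42.721*p^5 - 7.5848*p^4 - 18.4787*p^3 + 0.00549999999999984*p^2 - 1.5874*p + 0.4179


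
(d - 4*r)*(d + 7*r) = d^2 + 3*d*r - 28*r^2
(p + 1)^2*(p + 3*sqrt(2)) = p^3 + 2*p^2 + 3*sqrt(2)*p^2 + p + 6*sqrt(2)*p + 3*sqrt(2)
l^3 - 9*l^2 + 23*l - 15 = (l - 5)*(l - 3)*(l - 1)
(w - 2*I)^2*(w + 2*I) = w^3 - 2*I*w^2 + 4*w - 8*I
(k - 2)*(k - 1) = k^2 - 3*k + 2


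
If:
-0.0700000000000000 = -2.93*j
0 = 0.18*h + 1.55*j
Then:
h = -0.21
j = 0.02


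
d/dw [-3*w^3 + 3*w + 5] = 3 - 9*w^2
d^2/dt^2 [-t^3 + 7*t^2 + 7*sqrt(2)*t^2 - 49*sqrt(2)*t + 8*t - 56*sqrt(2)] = -6*t + 14 + 14*sqrt(2)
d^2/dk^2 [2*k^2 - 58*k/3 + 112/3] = 4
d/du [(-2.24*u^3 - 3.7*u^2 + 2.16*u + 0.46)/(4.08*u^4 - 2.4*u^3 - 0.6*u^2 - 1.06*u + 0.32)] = (9.1392*u^6 + 30.192*u^5 - 33.9744*u^4 + 7.6096*u^3 + 6.3796*u^2 - 1.816*u + 1.1788)/(16.6464*u^8 - 19.584*u^7 + 0.864*u^6 - 5.7696*u^5 + 8.0592*u^4 - 0.264*u^3 + 0.7396*u^2 - 0.6784*u + 0.1024)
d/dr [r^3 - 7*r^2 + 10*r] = 3*r^2 - 14*r + 10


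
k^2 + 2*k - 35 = (k - 5)*(k + 7)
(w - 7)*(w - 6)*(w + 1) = w^3 - 12*w^2 + 29*w + 42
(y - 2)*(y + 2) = y^2 - 4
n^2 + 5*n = n*(n + 5)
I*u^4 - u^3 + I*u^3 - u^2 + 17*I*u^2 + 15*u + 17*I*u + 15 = (u - 3*I)*(u - I)*(u + 5*I)*(I*u + I)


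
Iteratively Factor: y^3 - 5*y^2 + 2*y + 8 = (y - 2)*(y^2 - 3*y - 4) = (y - 2)*(y + 1)*(y - 4)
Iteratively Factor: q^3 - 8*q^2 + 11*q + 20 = (q - 5)*(q^2 - 3*q - 4) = (q - 5)*(q - 4)*(q + 1)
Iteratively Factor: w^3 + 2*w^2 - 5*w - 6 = (w + 3)*(w^2 - w - 2) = (w + 1)*(w + 3)*(w - 2)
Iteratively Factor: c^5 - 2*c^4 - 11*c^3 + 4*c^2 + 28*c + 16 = (c + 2)*(c^4 - 4*c^3 - 3*c^2 + 10*c + 8) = (c - 4)*(c + 2)*(c^3 - 3*c - 2) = (c - 4)*(c + 1)*(c + 2)*(c^2 - c - 2) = (c - 4)*(c - 2)*(c + 1)*(c + 2)*(c + 1)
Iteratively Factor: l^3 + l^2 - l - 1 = (l + 1)*(l^2 - 1) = (l - 1)*(l + 1)*(l + 1)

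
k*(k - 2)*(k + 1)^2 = k^4 - 3*k^2 - 2*k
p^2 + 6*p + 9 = (p + 3)^2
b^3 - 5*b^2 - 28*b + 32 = (b - 8)*(b - 1)*(b + 4)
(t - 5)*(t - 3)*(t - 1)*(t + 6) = t^4 - 3*t^3 - 31*t^2 + 123*t - 90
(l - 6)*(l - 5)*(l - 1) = l^3 - 12*l^2 + 41*l - 30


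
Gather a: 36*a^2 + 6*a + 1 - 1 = 36*a^2 + 6*a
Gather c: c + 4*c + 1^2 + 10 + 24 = 5*c + 35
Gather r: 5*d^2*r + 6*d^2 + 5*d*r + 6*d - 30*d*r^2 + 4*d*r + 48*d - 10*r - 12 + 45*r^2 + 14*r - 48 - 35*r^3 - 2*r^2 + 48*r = 6*d^2 + 54*d - 35*r^3 + r^2*(43 - 30*d) + r*(5*d^2 + 9*d + 52) - 60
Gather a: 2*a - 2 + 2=2*a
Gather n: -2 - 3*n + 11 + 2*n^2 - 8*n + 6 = 2*n^2 - 11*n + 15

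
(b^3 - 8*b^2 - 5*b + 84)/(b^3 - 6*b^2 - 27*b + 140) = (b + 3)/(b + 5)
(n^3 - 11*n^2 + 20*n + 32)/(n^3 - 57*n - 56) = (n - 4)/(n + 7)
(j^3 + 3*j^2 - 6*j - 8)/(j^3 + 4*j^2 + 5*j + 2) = (j^2 + 2*j - 8)/(j^2 + 3*j + 2)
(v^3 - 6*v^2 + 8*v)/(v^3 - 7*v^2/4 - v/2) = 4*(v - 4)/(4*v + 1)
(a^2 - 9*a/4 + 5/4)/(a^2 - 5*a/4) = (a - 1)/a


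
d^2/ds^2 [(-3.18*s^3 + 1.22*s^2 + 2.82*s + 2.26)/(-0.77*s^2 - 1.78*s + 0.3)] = (1.77635683940025e-15*s^5 + 1.4210854715202e-14*s^4 + 21.620492*s^3 - 19.919364*s^2 - 20.776656*s - 18.596648)/(0.456533*s^6 + 3.166086*s^5 + 6.785394*s^4 + 3.172672*s^3 - 2.64366*s^2 + 0.4806*s - 0.027)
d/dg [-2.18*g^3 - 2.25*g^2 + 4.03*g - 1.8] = -6.54*g^2 - 4.5*g + 4.03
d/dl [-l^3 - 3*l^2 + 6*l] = -3*l^2 - 6*l + 6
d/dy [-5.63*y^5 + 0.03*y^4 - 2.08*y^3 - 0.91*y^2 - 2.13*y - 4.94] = -28.15*y^4 + 0.12*y^3 - 6.24*y^2 - 1.82*y - 2.13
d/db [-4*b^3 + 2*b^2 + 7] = 4*b*(1 - 3*b)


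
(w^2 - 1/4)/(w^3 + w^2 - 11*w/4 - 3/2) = (2*w - 1)/(2*w^2 + w - 6)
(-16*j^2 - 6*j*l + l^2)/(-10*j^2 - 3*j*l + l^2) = (8*j - l)/(5*j - l)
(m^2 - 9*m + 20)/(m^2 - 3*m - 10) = (m - 4)/(m + 2)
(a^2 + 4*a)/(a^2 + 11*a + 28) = a/(a + 7)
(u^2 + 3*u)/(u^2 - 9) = u/(u - 3)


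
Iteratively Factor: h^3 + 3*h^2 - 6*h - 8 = (h + 4)*(h^2 - h - 2) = (h - 2)*(h + 4)*(h + 1)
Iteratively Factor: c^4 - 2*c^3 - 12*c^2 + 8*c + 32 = (c - 2)*(c^3 - 12*c - 16) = (c - 2)*(c + 2)*(c^2 - 2*c - 8) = (c - 2)*(c + 2)^2*(c - 4)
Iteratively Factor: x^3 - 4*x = (x + 2)*(x^2 - 2*x) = x*(x + 2)*(x - 2)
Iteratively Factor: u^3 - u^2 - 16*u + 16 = (u + 4)*(u^2 - 5*u + 4) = (u - 4)*(u + 4)*(u - 1)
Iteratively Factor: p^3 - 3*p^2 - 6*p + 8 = (p - 1)*(p^2 - 2*p - 8) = (p - 4)*(p - 1)*(p + 2)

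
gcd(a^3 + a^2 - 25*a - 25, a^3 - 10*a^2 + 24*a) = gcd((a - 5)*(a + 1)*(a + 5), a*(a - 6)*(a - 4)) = 1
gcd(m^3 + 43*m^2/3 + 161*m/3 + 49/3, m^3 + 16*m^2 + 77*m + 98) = m^2 + 14*m + 49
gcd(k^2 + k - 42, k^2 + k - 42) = k^2 + k - 42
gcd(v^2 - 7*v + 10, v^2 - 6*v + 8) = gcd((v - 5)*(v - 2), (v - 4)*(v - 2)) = v - 2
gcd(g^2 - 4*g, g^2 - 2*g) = g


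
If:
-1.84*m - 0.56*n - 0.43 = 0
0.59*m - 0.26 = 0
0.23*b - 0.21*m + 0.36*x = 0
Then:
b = 0.402358142962417 - 1.56521739130435*x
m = 0.44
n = -2.22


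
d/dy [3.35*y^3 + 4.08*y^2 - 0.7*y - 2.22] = 10.05*y^2 + 8.16*y - 0.7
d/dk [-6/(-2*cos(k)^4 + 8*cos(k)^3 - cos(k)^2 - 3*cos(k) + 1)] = 6*(8*cos(k)^3 - 24*cos(k)^2 + 2*cos(k) + 3)*sin(k)/(2*cos(k)^4 - 8*cos(k)^3 + cos(k)^2 + 3*cos(k) - 1)^2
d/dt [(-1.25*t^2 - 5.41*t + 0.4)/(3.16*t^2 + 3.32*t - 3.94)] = (12.9456*t^2 + 7.322*t + 19.9874)/(9.9856*t^4 + 20.9824*t^3 - 13.8784*t^2 - 26.1616*t + 15.5236)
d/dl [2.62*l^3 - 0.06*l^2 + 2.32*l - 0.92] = 7.86*l^2 - 0.12*l + 2.32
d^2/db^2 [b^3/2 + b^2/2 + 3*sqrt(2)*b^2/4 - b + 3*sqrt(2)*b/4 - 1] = 3*b + 1 + 3*sqrt(2)/2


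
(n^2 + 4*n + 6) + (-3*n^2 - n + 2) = -2*n^2 + 3*n + 8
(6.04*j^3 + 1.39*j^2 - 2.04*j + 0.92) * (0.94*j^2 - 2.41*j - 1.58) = 5.6776*j^5 - 13.2498*j^4 - 14.8107*j^3 + 3.585*j^2 + 1.006*j - 1.4536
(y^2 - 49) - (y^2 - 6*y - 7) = 6*y - 42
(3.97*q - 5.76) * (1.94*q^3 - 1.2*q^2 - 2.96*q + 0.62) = 7.7018*q^4 - 15.9384*q^3 - 4.8392*q^2 + 19.511*q - 3.5712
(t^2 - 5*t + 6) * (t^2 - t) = t^4 - 6*t^3 + 11*t^2 - 6*t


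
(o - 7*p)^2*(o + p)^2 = o^4 - 12*o^3*p + 22*o^2*p^2 + 84*o*p^3 + 49*p^4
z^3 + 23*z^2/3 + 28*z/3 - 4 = (z - 1/3)*(z + 2)*(z + 6)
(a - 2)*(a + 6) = a^2 + 4*a - 12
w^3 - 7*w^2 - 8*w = w*(w - 8)*(w + 1)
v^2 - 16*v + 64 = (v - 8)^2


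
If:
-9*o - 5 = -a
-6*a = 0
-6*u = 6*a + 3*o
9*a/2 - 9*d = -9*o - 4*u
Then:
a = 0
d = -35/81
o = -5/9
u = 5/18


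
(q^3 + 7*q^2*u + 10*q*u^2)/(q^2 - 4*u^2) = q*(q + 5*u)/(q - 2*u)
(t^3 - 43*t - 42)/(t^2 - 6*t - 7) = t + 6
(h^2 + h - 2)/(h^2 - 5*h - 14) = (h - 1)/(h - 7)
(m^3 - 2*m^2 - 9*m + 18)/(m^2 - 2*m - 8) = (-m^3 + 2*m^2 + 9*m - 18)/(-m^2 + 2*m + 8)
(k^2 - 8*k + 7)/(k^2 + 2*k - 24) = (k^2 - 8*k + 7)/(k^2 + 2*k - 24)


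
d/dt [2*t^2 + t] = 4*t + 1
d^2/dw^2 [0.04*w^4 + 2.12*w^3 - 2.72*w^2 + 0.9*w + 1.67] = 0.48*w^2 + 12.72*w - 5.44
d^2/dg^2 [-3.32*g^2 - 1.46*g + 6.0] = -6.64000000000000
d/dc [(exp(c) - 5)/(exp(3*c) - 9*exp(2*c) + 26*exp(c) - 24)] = (-(exp(c) - 5)*(3*exp(2*c) - 18*exp(c) + 26) + exp(3*c) - 9*exp(2*c) + 26*exp(c) - 24)*exp(c)/(exp(3*c) - 9*exp(2*c) + 26*exp(c) - 24)^2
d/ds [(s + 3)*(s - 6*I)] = 2*s + 3 - 6*I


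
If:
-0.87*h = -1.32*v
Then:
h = 1.51724137931034*v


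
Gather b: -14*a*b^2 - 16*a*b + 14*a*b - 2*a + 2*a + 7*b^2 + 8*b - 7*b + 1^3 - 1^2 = b^2*(7 - 14*a) + b*(1 - 2*a)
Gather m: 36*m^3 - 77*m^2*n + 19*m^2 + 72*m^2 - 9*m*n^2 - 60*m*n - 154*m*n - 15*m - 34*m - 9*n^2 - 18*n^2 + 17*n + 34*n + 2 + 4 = 36*m^3 + m^2*(91 - 77*n) + m*(-9*n^2 - 214*n - 49) - 27*n^2 + 51*n + 6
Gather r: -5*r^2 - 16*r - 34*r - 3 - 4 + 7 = -5*r^2 - 50*r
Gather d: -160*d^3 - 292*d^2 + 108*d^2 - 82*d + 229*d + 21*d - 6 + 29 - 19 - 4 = -160*d^3 - 184*d^2 + 168*d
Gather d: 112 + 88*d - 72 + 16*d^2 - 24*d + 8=16*d^2 + 64*d + 48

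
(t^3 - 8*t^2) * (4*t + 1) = 4*t^4 - 31*t^3 - 8*t^2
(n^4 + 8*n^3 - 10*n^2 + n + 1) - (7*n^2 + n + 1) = n^4 + 8*n^3 - 17*n^2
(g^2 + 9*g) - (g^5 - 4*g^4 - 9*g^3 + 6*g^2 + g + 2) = -g^5 + 4*g^4 + 9*g^3 - 5*g^2 + 8*g - 2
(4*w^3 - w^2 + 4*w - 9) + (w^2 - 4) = 4*w^3 + 4*w - 13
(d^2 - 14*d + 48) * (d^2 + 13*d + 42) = d^4 - d^3 - 92*d^2 + 36*d + 2016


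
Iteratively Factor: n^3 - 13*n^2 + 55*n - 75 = (n - 3)*(n^2 - 10*n + 25) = (n - 5)*(n - 3)*(n - 5)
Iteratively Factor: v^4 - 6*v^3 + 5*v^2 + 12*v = (v + 1)*(v^3 - 7*v^2 + 12*v) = v*(v + 1)*(v^2 - 7*v + 12) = v*(v - 4)*(v + 1)*(v - 3)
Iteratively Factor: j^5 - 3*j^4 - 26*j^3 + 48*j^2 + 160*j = (j + 2)*(j^4 - 5*j^3 - 16*j^2 + 80*j) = (j - 4)*(j + 2)*(j^3 - j^2 - 20*j) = (j - 5)*(j - 4)*(j + 2)*(j^2 + 4*j) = (j - 5)*(j - 4)*(j + 2)*(j + 4)*(j)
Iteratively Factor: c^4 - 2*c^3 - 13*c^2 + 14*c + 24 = (c + 3)*(c^3 - 5*c^2 + 2*c + 8) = (c - 4)*(c + 3)*(c^2 - c - 2) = (c - 4)*(c - 2)*(c + 3)*(c + 1)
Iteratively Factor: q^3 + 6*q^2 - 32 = (q - 2)*(q^2 + 8*q + 16) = (q - 2)*(q + 4)*(q + 4)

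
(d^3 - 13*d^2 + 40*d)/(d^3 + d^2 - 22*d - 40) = d*(d - 8)/(d^2 + 6*d + 8)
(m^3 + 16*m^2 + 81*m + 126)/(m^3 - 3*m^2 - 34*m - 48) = (m^2 + 13*m + 42)/(m^2 - 6*m - 16)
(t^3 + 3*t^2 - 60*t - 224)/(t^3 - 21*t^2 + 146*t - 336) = (t^2 + 11*t + 28)/(t^2 - 13*t + 42)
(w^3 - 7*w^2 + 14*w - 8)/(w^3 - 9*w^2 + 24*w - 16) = (w - 2)/(w - 4)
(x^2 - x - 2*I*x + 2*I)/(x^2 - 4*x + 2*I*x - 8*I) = (x^2 - x - 2*I*x + 2*I)/(x^2 - 4*x + 2*I*x - 8*I)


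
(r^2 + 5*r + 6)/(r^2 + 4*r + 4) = (r + 3)/(r + 2)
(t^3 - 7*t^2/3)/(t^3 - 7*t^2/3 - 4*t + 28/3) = t^2/(t^2 - 4)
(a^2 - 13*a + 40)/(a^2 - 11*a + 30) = (a - 8)/(a - 6)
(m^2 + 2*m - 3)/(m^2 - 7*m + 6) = (m + 3)/(m - 6)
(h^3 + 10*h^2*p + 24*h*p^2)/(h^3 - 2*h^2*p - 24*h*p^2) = (-h - 6*p)/(-h + 6*p)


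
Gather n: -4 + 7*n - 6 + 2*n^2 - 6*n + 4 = 2*n^2 + n - 6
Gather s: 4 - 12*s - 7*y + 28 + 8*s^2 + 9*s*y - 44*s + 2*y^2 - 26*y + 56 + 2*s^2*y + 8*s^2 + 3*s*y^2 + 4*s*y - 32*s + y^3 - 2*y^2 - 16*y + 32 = s^2*(2*y + 16) + s*(3*y^2 + 13*y - 88) + y^3 - 49*y + 120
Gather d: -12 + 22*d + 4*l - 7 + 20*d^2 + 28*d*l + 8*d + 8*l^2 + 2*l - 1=20*d^2 + d*(28*l + 30) + 8*l^2 + 6*l - 20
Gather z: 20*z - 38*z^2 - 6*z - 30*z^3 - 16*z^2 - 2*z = -30*z^3 - 54*z^2 + 12*z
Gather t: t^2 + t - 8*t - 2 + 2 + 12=t^2 - 7*t + 12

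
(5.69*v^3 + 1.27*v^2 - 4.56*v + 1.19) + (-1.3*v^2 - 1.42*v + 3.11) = 5.69*v^3 - 0.03*v^2 - 5.98*v + 4.3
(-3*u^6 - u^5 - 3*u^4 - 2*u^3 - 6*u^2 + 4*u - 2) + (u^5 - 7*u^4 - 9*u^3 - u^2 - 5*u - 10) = -3*u^6 - 10*u^4 - 11*u^3 - 7*u^2 - u - 12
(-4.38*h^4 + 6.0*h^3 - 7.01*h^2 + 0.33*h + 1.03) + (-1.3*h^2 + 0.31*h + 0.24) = -4.38*h^4 + 6.0*h^3 - 8.31*h^2 + 0.64*h + 1.27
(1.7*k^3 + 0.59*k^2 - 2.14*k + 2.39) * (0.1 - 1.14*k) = -1.938*k^4 - 0.5026*k^3 + 2.4986*k^2 - 2.9386*k + 0.239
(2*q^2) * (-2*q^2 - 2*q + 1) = -4*q^4 - 4*q^3 + 2*q^2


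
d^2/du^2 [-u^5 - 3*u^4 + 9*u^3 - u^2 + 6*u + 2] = -20*u^3 - 36*u^2 + 54*u - 2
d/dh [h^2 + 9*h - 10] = 2*h + 9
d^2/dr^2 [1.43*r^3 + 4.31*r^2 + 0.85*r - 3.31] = 8.58*r + 8.62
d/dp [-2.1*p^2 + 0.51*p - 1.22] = 0.51 - 4.2*p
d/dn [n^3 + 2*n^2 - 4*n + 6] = 3*n^2 + 4*n - 4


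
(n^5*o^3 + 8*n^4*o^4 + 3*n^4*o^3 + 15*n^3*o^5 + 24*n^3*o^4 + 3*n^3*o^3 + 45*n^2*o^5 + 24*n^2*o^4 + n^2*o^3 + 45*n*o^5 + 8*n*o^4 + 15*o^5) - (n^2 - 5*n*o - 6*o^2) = n^5*o^3 + 8*n^4*o^4 + 3*n^4*o^3 + 15*n^3*o^5 + 24*n^3*o^4 + 3*n^3*o^3 + 45*n^2*o^5 + 24*n^2*o^4 + n^2*o^3 - n^2 + 45*n*o^5 + 8*n*o^4 + 5*n*o + 15*o^5 + 6*o^2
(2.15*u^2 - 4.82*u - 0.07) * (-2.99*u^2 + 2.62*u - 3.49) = -6.4285*u^4 + 20.0448*u^3 - 19.9226*u^2 + 16.6384*u + 0.2443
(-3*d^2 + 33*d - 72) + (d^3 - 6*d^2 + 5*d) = d^3 - 9*d^2 + 38*d - 72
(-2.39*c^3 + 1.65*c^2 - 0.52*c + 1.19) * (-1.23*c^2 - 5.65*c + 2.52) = 2.9397*c^5 + 11.474*c^4 - 14.7057*c^3 + 5.6323*c^2 - 8.0339*c + 2.9988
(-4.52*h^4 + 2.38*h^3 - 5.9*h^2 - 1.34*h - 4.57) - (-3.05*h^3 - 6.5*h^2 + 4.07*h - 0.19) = -4.52*h^4 + 5.43*h^3 + 0.6*h^2 - 5.41*h - 4.38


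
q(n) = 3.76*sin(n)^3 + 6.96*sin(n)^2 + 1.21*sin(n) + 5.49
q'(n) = 11.28*sin(n)^2*cos(n) + 13.92*sin(n)*cos(n) + 1.21*cos(n)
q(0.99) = 13.56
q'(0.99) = 11.38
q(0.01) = 5.50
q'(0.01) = 1.35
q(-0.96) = 7.10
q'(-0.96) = -1.50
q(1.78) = 16.85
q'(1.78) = -5.32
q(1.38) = 16.95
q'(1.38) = 4.88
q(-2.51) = 6.43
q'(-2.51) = 2.48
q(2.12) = 13.92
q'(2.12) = -11.11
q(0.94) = 12.99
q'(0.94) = 11.68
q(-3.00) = 5.45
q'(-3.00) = 0.52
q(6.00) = 5.61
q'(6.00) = -1.73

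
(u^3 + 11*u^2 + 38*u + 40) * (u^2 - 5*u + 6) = u^5 + 6*u^4 - 11*u^3 - 84*u^2 + 28*u + 240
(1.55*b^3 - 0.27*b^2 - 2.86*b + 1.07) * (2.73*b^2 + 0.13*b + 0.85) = 4.2315*b^5 - 0.5356*b^4 - 6.5254*b^3 + 2.3198*b^2 - 2.2919*b + 0.9095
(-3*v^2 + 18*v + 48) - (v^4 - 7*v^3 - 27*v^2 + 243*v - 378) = -v^4 + 7*v^3 + 24*v^2 - 225*v + 426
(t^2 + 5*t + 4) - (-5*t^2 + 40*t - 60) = 6*t^2 - 35*t + 64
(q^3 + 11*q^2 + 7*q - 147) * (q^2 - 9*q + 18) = q^5 + 2*q^4 - 74*q^3 - 12*q^2 + 1449*q - 2646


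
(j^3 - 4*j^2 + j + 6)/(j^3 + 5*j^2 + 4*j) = (j^2 - 5*j + 6)/(j*(j + 4))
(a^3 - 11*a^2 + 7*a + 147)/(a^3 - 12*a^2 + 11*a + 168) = (a - 7)/(a - 8)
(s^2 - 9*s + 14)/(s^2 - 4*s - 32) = (-s^2 + 9*s - 14)/(-s^2 + 4*s + 32)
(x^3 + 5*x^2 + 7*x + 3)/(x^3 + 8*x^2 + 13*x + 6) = (x + 3)/(x + 6)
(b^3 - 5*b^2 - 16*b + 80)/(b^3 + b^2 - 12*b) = (b^2 - 9*b + 20)/(b*(b - 3))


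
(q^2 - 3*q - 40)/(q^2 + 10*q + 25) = (q - 8)/(q + 5)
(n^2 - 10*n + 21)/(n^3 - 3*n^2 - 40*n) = (-n^2 + 10*n - 21)/(n*(-n^2 + 3*n + 40))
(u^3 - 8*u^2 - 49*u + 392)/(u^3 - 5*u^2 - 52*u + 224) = (u - 7)/(u - 4)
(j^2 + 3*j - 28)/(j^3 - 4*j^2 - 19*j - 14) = (-j^2 - 3*j + 28)/(-j^3 + 4*j^2 + 19*j + 14)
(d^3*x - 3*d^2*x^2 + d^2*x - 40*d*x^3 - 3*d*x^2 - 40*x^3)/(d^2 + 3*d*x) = x*(d^3 - 3*d^2*x + d^2 - 40*d*x^2 - 3*d*x - 40*x^2)/(d*(d + 3*x))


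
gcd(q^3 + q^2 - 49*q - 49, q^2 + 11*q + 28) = q + 7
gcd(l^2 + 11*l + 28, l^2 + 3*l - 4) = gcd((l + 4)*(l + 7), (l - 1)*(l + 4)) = l + 4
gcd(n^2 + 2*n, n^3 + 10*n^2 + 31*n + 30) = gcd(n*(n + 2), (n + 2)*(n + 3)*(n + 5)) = n + 2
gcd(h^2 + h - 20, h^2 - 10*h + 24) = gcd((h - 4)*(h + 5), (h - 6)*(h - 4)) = h - 4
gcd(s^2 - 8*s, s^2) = s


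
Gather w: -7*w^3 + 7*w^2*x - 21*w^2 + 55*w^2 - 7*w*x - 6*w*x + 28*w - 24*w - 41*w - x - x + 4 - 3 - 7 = -7*w^3 + w^2*(7*x + 34) + w*(-13*x - 37) - 2*x - 6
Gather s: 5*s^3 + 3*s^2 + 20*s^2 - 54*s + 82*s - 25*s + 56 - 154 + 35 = 5*s^3 + 23*s^2 + 3*s - 63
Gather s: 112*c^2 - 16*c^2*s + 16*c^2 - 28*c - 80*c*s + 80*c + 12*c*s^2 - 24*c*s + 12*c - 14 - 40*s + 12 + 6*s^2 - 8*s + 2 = 128*c^2 + 64*c + s^2*(12*c + 6) + s*(-16*c^2 - 104*c - 48)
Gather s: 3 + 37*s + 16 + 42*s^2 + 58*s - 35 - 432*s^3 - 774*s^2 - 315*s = -432*s^3 - 732*s^2 - 220*s - 16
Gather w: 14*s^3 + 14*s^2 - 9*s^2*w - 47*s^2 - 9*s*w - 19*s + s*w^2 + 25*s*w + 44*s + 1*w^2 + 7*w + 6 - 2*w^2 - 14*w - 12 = 14*s^3 - 33*s^2 + 25*s + w^2*(s - 1) + w*(-9*s^2 + 16*s - 7) - 6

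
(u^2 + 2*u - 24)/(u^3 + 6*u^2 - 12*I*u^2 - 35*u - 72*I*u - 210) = (u - 4)/(u^2 - 12*I*u - 35)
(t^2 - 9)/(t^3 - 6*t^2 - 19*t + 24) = (t - 3)/(t^2 - 9*t + 8)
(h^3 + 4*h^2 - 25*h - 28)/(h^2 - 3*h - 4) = h + 7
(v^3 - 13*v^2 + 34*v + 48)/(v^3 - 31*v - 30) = (v - 8)/(v + 5)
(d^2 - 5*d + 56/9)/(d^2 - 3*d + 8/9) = (3*d - 7)/(3*d - 1)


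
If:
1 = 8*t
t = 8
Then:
No Solution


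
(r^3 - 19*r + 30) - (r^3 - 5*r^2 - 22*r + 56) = 5*r^2 + 3*r - 26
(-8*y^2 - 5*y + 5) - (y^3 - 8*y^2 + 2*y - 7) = -y^3 - 7*y + 12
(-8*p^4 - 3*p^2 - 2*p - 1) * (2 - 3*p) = 24*p^5 - 16*p^4 + 9*p^3 - p - 2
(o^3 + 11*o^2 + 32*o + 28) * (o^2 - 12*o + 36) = o^5 - o^4 - 64*o^3 + 40*o^2 + 816*o + 1008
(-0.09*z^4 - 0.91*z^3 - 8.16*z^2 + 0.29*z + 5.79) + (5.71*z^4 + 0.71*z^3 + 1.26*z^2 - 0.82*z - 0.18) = 5.62*z^4 - 0.2*z^3 - 6.9*z^2 - 0.53*z + 5.61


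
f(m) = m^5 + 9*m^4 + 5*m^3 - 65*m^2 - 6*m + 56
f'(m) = 5*m^4 + 36*m^3 + 15*m^2 - 130*m - 6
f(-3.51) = -106.67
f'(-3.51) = -162.74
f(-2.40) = -154.15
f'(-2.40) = 60.62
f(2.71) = 293.47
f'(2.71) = 738.03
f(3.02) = 582.62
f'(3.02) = 1145.68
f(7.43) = 48545.72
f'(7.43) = 29860.29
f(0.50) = 37.97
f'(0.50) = -62.44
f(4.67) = 5621.48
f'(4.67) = 5758.69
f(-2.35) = -150.94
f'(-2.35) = 67.62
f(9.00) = 116480.00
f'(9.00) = 59088.00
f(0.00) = 56.00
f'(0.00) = -6.00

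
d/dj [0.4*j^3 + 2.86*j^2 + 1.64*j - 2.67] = 1.2*j^2 + 5.72*j + 1.64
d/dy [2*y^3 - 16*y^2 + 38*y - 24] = 6*y^2 - 32*y + 38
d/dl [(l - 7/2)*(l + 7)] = 2*l + 7/2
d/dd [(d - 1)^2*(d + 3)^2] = 4*(d - 1)*(d + 1)*(d + 3)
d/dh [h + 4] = 1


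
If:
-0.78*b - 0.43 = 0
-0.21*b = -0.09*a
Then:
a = -1.29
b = -0.55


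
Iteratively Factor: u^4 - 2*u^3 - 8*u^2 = (u)*(u^3 - 2*u^2 - 8*u) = u*(u + 2)*(u^2 - 4*u) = u^2*(u + 2)*(u - 4)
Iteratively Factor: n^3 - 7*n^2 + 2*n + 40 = (n - 4)*(n^2 - 3*n - 10) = (n - 5)*(n - 4)*(n + 2)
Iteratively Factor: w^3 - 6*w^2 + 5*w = (w - 1)*(w^2 - 5*w) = (w - 5)*(w - 1)*(w)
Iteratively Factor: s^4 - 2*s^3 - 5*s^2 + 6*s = (s + 2)*(s^3 - 4*s^2 + 3*s) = s*(s + 2)*(s^2 - 4*s + 3) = s*(s - 3)*(s + 2)*(s - 1)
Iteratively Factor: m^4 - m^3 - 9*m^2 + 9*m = (m - 1)*(m^3 - 9*m) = m*(m - 1)*(m^2 - 9) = m*(m - 1)*(m + 3)*(m - 3)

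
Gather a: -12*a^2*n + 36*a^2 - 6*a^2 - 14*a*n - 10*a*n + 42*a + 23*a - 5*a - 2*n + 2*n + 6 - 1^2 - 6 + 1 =a^2*(30 - 12*n) + a*(60 - 24*n)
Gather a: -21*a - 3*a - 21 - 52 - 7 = -24*a - 80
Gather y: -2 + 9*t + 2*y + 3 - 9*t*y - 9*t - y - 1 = y*(1 - 9*t)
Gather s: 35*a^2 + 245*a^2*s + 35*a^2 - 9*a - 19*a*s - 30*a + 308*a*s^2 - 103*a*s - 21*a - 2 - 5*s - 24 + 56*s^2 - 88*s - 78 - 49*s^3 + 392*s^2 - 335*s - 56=70*a^2 - 60*a - 49*s^3 + s^2*(308*a + 448) + s*(245*a^2 - 122*a - 428) - 160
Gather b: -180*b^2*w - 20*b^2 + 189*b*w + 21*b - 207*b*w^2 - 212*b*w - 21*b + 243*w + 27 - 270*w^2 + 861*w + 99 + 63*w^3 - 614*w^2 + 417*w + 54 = b^2*(-180*w - 20) + b*(-207*w^2 - 23*w) + 63*w^3 - 884*w^2 + 1521*w + 180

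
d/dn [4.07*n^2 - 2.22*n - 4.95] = 8.14*n - 2.22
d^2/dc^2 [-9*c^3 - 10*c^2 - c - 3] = -54*c - 20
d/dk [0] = 0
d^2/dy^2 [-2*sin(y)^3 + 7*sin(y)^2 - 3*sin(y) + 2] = 18*sin(y)^3 - 28*sin(y)^2 - 9*sin(y) + 14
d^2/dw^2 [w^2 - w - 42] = 2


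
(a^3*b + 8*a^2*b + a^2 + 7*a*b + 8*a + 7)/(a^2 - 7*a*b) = (a^3*b + 8*a^2*b + a^2 + 7*a*b + 8*a + 7)/(a*(a - 7*b))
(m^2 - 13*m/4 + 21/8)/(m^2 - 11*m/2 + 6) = (m - 7/4)/(m - 4)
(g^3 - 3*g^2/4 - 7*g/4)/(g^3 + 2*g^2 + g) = (g - 7/4)/(g + 1)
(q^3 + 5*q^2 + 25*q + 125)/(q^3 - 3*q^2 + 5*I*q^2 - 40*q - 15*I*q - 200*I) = (q - 5*I)/(q - 8)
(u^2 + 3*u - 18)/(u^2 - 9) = (u + 6)/(u + 3)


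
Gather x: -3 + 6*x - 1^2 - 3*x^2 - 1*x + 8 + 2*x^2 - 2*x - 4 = -x^2 + 3*x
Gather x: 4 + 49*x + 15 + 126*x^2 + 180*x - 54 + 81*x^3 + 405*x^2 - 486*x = 81*x^3 + 531*x^2 - 257*x - 35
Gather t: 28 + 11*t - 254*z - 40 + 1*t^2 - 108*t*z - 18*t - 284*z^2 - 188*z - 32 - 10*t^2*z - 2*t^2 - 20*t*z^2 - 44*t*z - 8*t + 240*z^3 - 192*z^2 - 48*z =t^2*(-10*z - 1) + t*(-20*z^2 - 152*z - 15) + 240*z^3 - 476*z^2 - 490*z - 44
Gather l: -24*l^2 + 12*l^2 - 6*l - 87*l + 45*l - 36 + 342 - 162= -12*l^2 - 48*l + 144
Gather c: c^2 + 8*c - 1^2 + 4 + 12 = c^2 + 8*c + 15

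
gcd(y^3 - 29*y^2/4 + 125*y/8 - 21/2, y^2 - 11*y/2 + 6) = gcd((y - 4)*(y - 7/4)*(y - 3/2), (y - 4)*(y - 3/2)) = y^2 - 11*y/2 + 6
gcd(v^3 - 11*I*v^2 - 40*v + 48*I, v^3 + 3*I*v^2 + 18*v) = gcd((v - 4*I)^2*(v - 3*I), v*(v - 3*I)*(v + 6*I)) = v - 3*I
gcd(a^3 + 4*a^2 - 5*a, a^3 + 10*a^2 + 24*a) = a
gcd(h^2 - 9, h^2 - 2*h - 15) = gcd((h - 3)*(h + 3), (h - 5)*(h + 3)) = h + 3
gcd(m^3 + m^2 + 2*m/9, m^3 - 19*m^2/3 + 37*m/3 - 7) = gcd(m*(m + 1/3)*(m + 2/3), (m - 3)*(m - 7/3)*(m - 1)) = 1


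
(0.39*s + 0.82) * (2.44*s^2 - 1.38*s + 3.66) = 0.9516*s^3 + 1.4626*s^2 + 0.2958*s + 3.0012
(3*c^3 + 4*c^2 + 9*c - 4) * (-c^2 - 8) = -3*c^5 - 4*c^4 - 33*c^3 - 28*c^2 - 72*c + 32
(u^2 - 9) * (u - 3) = u^3 - 3*u^2 - 9*u + 27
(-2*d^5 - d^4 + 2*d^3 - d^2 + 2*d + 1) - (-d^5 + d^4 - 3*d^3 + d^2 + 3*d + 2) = -d^5 - 2*d^4 + 5*d^3 - 2*d^2 - d - 1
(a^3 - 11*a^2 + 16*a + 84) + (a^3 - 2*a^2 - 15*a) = 2*a^3 - 13*a^2 + a + 84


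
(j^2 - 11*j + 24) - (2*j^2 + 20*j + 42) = -j^2 - 31*j - 18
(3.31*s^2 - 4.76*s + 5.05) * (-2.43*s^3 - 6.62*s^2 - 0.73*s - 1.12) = -8.0433*s^5 - 10.3454*s^4 + 16.8234*s^3 - 33.6634*s^2 + 1.6447*s - 5.656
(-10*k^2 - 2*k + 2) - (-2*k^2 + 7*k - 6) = -8*k^2 - 9*k + 8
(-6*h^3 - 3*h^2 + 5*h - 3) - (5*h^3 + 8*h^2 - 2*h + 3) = -11*h^3 - 11*h^2 + 7*h - 6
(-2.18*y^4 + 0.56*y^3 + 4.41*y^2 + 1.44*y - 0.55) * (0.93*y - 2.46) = -2.0274*y^5 + 5.8836*y^4 + 2.7237*y^3 - 9.5094*y^2 - 4.0539*y + 1.353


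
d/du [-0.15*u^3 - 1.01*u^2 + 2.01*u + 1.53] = -0.45*u^2 - 2.02*u + 2.01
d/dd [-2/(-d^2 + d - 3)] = 2*(1 - 2*d)/(d^2 - d + 3)^2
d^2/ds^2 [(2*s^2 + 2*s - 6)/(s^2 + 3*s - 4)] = 4*(-2*s^3 + 3*s^2 - 15*s - 11)/(s^6 + 9*s^5 + 15*s^4 - 45*s^3 - 60*s^2 + 144*s - 64)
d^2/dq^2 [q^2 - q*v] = 2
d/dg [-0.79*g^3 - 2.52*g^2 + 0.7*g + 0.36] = -2.37*g^2 - 5.04*g + 0.7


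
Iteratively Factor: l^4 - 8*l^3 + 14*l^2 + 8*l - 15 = (l - 3)*(l^3 - 5*l^2 - l + 5) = (l - 5)*(l - 3)*(l^2 - 1) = (l - 5)*(l - 3)*(l + 1)*(l - 1)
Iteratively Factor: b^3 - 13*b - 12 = (b + 1)*(b^2 - b - 12) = (b - 4)*(b + 1)*(b + 3)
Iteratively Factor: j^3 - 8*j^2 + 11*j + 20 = (j - 5)*(j^2 - 3*j - 4) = (j - 5)*(j - 4)*(j + 1)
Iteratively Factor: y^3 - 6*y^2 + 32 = (y - 4)*(y^2 - 2*y - 8) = (y - 4)^2*(y + 2)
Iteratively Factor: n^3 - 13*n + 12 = (n - 1)*(n^2 + n - 12) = (n - 3)*(n - 1)*(n + 4)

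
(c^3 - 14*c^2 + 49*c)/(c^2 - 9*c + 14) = c*(c - 7)/(c - 2)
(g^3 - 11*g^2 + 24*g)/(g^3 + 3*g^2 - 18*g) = (g - 8)/(g + 6)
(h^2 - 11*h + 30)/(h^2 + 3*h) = (h^2 - 11*h + 30)/(h*(h + 3))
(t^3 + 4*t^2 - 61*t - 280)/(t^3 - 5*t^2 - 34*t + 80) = (t + 7)/(t - 2)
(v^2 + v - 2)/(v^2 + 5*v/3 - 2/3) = 3*(v - 1)/(3*v - 1)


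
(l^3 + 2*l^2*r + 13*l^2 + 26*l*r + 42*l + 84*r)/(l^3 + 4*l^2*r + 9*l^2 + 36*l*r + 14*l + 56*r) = (l^2 + 2*l*r + 6*l + 12*r)/(l^2 + 4*l*r + 2*l + 8*r)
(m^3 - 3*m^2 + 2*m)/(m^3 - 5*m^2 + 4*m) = (m - 2)/(m - 4)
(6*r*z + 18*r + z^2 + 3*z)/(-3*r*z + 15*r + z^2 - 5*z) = (6*r*z + 18*r + z^2 + 3*z)/(-3*r*z + 15*r + z^2 - 5*z)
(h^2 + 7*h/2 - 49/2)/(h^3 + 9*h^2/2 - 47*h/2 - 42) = (2*h - 7)/(2*h^2 - 5*h - 12)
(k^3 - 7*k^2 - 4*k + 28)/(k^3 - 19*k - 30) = (k^2 - 9*k + 14)/(k^2 - 2*k - 15)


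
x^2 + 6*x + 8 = (x + 2)*(x + 4)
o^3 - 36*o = o*(o - 6)*(o + 6)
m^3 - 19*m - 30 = (m - 5)*(m + 2)*(m + 3)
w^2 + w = w*(w + 1)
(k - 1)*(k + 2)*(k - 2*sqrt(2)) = k^3 - 2*sqrt(2)*k^2 + k^2 - 2*sqrt(2)*k - 2*k + 4*sqrt(2)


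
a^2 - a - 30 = (a - 6)*(a + 5)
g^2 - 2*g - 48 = (g - 8)*(g + 6)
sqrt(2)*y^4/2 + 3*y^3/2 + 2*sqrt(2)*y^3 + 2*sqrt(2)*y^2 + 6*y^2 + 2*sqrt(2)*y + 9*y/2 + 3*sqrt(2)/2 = (y + 1)*(y + 3)*(y + sqrt(2)/2)*(sqrt(2)*y/2 + 1)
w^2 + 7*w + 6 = (w + 1)*(w + 6)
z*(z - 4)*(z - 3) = z^3 - 7*z^2 + 12*z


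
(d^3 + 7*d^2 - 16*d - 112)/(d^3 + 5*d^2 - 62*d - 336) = (d^2 - 16)/(d^2 - 2*d - 48)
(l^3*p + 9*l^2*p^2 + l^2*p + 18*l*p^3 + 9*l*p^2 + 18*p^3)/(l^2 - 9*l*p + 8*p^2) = p*(l^3 + 9*l^2*p + l^2 + 18*l*p^2 + 9*l*p + 18*p^2)/(l^2 - 9*l*p + 8*p^2)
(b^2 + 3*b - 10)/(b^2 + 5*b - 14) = (b + 5)/(b + 7)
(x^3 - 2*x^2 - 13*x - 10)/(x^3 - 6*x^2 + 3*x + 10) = (x + 2)/(x - 2)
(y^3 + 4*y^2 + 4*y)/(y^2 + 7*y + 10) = y*(y + 2)/(y + 5)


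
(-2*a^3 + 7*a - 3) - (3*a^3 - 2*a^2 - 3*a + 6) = -5*a^3 + 2*a^2 + 10*a - 9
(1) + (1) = 2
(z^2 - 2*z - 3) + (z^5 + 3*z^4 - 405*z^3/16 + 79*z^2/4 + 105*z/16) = z^5 + 3*z^4 - 405*z^3/16 + 83*z^2/4 + 73*z/16 - 3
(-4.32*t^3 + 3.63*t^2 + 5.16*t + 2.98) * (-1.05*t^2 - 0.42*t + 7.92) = 4.536*t^5 - 1.9971*t^4 - 41.157*t^3 + 23.4534*t^2 + 39.6156*t + 23.6016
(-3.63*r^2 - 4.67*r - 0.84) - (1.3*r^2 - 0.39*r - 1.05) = -4.93*r^2 - 4.28*r + 0.21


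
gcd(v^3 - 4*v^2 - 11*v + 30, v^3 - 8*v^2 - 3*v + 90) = v^2 - 2*v - 15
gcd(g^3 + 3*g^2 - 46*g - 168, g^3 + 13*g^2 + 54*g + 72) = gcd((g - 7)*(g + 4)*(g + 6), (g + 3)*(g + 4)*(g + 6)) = g^2 + 10*g + 24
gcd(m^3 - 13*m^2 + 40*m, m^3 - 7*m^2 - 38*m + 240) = m^2 - 13*m + 40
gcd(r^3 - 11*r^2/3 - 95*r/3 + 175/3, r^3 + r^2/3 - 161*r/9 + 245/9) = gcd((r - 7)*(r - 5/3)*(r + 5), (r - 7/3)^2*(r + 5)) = r + 5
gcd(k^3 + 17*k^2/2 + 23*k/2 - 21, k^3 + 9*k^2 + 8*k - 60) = k + 6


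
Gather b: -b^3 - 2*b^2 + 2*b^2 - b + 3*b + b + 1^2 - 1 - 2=-b^3 + 3*b - 2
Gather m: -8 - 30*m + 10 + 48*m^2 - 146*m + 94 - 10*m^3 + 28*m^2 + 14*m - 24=-10*m^3 + 76*m^2 - 162*m + 72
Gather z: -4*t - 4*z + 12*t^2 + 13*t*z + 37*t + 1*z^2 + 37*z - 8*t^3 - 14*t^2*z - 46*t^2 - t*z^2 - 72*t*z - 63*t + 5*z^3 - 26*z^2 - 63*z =-8*t^3 - 34*t^2 - 30*t + 5*z^3 + z^2*(-t - 25) + z*(-14*t^2 - 59*t - 30)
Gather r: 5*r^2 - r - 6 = 5*r^2 - r - 6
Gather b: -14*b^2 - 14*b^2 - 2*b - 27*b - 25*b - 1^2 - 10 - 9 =-28*b^2 - 54*b - 20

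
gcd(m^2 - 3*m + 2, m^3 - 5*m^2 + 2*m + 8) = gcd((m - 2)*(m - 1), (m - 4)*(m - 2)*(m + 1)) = m - 2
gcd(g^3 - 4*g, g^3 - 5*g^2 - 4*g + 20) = g^2 - 4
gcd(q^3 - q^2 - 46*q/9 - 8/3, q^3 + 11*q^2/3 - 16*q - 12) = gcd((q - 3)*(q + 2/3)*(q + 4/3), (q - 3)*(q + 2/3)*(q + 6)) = q^2 - 7*q/3 - 2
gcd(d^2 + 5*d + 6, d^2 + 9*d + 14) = d + 2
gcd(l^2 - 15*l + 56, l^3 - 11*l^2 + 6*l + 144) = l - 8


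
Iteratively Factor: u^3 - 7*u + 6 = (u - 1)*(u^2 + u - 6) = (u - 2)*(u - 1)*(u + 3)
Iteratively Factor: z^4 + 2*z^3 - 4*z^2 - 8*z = (z + 2)*(z^3 - 4*z) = z*(z + 2)*(z^2 - 4) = z*(z + 2)^2*(z - 2)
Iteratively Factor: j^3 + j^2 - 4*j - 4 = (j - 2)*(j^2 + 3*j + 2) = (j - 2)*(j + 1)*(j + 2)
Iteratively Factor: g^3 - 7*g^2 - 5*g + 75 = (g + 3)*(g^2 - 10*g + 25) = (g - 5)*(g + 3)*(g - 5)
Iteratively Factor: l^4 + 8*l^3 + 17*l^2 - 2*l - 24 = (l + 4)*(l^3 + 4*l^2 + l - 6) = (l + 2)*(l + 4)*(l^2 + 2*l - 3) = (l + 2)*(l + 3)*(l + 4)*(l - 1)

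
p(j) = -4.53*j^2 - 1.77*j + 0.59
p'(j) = -9.06*j - 1.77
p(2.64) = -35.66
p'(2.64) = -25.69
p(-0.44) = 0.49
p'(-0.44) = 2.22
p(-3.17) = -39.32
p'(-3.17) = 26.95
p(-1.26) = -4.37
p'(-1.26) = 9.65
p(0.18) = 0.12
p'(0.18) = -3.40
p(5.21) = -131.59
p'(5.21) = -48.97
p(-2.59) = -25.21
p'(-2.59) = 21.70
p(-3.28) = -42.34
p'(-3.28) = 27.95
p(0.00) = 0.59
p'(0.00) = -1.77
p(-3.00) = -34.87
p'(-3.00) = 25.41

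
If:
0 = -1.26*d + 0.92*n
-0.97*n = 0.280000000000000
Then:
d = -0.21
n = -0.29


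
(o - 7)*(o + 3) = o^2 - 4*o - 21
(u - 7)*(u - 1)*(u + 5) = u^3 - 3*u^2 - 33*u + 35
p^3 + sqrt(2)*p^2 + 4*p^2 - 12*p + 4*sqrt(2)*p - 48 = (p + 4)*(p - 2*sqrt(2))*(p + 3*sqrt(2))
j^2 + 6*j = j*(j + 6)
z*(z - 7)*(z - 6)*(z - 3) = z^4 - 16*z^3 + 81*z^2 - 126*z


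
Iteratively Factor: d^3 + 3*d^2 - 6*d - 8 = (d - 2)*(d^2 + 5*d + 4) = (d - 2)*(d + 4)*(d + 1)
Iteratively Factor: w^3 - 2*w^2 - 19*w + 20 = (w - 1)*(w^2 - w - 20) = (w - 5)*(w - 1)*(w + 4)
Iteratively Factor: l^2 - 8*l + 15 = (l - 3)*(l - 5)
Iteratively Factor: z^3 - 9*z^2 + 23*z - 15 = (z - 5)*(z^2 - 4*z + 3) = (z - 5)*(z - 3)*(z - 1)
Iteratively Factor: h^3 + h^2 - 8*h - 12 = (h + 2)*(h^2 - h - 6) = (h - 3)*(h + 2)*(h + 2)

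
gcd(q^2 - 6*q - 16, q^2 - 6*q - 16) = q^2 - 6*q - 16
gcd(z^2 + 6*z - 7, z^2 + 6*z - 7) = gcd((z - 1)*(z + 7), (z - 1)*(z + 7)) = z^2 + 6*z - 7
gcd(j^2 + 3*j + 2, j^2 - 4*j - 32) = 1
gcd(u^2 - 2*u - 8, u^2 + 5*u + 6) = u + 2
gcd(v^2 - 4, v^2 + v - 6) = v - 2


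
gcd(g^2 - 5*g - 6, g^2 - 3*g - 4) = g + 1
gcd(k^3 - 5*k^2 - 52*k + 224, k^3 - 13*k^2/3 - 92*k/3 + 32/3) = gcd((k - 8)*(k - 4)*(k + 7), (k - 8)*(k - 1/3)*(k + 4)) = k - 8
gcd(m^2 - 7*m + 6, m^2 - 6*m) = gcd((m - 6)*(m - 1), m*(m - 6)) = m - 6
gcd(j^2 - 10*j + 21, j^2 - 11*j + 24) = j - 3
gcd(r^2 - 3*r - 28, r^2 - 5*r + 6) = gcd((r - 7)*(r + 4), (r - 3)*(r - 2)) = 1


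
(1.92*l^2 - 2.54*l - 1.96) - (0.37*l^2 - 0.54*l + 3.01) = 1.55*l^2 - 2.0*l - 4.97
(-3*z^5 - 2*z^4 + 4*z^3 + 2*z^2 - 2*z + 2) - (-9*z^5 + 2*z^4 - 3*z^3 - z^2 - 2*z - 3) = 6*z^5 - 4*z^4 + 7*z^3 + 3*z^2 + 5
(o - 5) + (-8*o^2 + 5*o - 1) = -8*o^2 + 6*o - 6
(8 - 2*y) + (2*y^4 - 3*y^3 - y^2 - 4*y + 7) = 2*y^4 - 3*y^3 - y^2 - 6*y + 15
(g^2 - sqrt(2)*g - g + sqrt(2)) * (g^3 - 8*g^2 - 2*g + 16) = g^5 - 9*g^4 - sqrt(2)*g^4 + 6*g^3 + 9*sqrt(2)*g^3 - 6*sqrt(2)*g^2 + 18*g^2 - 18*sqrt(2)*g - 16*g + 16*sqrt(2)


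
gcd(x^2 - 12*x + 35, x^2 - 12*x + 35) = x^2 - 12*x + 35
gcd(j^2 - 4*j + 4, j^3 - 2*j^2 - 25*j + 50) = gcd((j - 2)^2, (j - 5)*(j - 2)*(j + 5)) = j - 2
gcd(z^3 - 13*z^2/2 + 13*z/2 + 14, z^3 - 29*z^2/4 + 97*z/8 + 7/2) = z^2 - 15*z/2 + 14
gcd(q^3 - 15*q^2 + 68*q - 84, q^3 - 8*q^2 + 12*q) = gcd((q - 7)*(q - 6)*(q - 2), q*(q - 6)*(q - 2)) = q^2 - 8*q + 12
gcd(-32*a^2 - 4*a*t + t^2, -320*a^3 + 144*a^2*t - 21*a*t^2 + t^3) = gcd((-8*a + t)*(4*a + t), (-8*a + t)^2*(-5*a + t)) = -8*a + t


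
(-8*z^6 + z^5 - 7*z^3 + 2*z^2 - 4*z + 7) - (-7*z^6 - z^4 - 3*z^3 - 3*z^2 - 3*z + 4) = -z^6 + z^5 + z^4 - 4*z^3 + 5*z^2 - z + 3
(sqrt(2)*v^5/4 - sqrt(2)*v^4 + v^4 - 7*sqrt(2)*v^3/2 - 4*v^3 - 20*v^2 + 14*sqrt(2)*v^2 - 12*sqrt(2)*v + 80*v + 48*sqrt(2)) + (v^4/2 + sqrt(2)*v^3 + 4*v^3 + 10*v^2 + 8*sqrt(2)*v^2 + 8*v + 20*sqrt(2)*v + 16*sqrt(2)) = sqrt(2)*v^5/4 - sqrt(2)*v^4 + 3*v^4/2 - 5*sqrt(2)*v^3/2 - 10*v^2 + 22*sqrt(2)*v^2 + 8*sqrt(2)*v + 88*v + 64*sqrt(2)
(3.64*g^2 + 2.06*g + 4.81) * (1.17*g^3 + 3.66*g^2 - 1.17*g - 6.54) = 4.2588*g^5 + 15.7326*g^4 + 8.9085*g^3 - 8.6112*g^2 - 19.1001*g - 31.4574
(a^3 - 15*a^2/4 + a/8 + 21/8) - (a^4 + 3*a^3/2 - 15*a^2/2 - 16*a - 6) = -a^4 - a^3/2 + 15*a^2/4 + 129*a/8 + 69/8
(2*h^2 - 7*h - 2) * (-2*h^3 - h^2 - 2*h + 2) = -4*h^5 + 12*h^4 + 7*h^3 + 20*h^2 - 10*h - 4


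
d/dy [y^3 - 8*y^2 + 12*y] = 3*y^2 - 16*y + 12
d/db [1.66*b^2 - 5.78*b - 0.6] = 3.32*b - 5.78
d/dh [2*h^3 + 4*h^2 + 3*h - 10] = 6*h^2 + 8*h + 3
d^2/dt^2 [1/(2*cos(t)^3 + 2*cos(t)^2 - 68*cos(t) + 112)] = ((-133*cos(t) + 8*cos(2*t) + 9*cos(3*t))*(cos(t)^3 + cos(t)^2 - 34*cos(t) + 56)/8 + (3*cos(t)^2 + 2*cos(t) - 34)^2*sin(t)^2)/(cos(t)^3 + cos(t)^2 - 34*cos(t) + 56)^3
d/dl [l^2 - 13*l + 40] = 2*l - 13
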